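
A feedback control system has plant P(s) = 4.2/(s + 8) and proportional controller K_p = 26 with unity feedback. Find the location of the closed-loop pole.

Closed-loop transfer function: T(s) = K_p·P(s)/(1 + K_p·P(s)) = 109.2/(s + 8 + 109.2) = 109.2/(s + 117.2).
The closed-loop pole is at s = −117.2.

s = -117.2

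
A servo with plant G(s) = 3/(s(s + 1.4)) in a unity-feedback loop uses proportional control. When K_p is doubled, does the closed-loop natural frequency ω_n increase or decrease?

ω_n = √(3·K_p), which grows with K_p.

increase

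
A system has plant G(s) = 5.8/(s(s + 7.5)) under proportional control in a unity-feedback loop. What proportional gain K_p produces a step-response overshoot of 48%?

From %OS = 100·exp(−πζ/√(1−ζ²)) = 48%, ζ = −ln(0.48)/√(π²+ln²(0.48)) = 0.2275.
Characteristic equation s² + 7.5s + 5.8K_p = 0 gives ζ = 7.5/(2√(5.8K_p)).
Setting ζ = 0.2275: √(5.8K_p) = 7.5/(2·0.2275) = 16.48, so K_p = 271.7/5.8 = 46.8.

K_p = 46.8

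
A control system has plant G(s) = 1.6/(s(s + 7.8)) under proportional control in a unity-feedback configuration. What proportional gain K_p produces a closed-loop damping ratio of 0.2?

K_p = 238

Closed-loop characteristic equation: s² + 7.8s + K_p·1.6 = 0.
So ω_n = √(1.6K_p) and 2ζω_n = 7.8, giving ζ = 7.8/(2√(1.6K_p)).
Setting ζ = 0.2: √(1.6K_p) = 7.8/(2·0.2) = 19.5, so K_p = 380.2/1.6 = 238.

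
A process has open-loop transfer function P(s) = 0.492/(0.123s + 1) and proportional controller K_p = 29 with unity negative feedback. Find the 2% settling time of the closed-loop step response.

Closed loop: T(s) = K_p·P/(1+K_p·P) = 14.27/(0.123s + 1 + 14.27), with pole at s = −(1 + 14.27)/0.123 = −124.1.
τ = 1/124.1 = 0.008056 s, so 2% settling time ≈ 4τ = 0.0322 s.

T_s ≈ 0.0322 s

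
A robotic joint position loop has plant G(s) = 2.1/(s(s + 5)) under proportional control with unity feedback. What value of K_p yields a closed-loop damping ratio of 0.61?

Closed-loop characteristic equation: s² + 5s + K_p·2.1 = 0.
So ω_n = √(2.1K_p) and 2ζω_n = 5, giving ζ = 5/(2√(2.1K_p)).
Setting ζ = 0.61: √(2.1K_p) = 5/(2·0.61) = 4.098, so K_p = 16.8/2.1 = 8.

K_p = 8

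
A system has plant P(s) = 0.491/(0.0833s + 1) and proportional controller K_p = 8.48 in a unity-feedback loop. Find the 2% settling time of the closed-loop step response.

T_s ≈ 0.0645 s

Closed loop: T(s) = K_p·P/(1+K_p·P) = 4.164/(0.0833s + 1 + 4.164), with pole at s = −(1 + 4.164)/0.0833 = −61.99.
τ = 1/61.99 = 0.01613 s, so 2% settling time ≈ 4τ = 0.0645 s.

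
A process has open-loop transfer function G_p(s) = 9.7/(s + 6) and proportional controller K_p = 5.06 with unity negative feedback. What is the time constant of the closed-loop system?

Closed-loop transfer function: T(s) = K_p·G_p(s)/(1 + K_p·G_p(s)) = 49.08/(s + 6 + 49.08) = 49.08/(s + 55.08).
Time constant τ = 1/55.08 = 0.0182 s.

τ = 0.0182 s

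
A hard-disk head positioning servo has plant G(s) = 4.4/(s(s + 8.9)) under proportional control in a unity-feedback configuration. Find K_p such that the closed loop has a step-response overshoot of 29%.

From %OS = 100·exp(−πζ/√(1−ζ²)) = 29%, ζ = −ln(0.29)/√(π²+ln²(0.29)) = 0.3666.
Characteristic equation s² + 8.9s + 4.4K_p = 0 gives ζ = 8.9/(2√(4.4K_p)).
Setting ζ = 0.3666: √(4.4K_p) = 8.9/(2·0.3666) = 12.14, so K_p = 147.3/4.4 = 33.5.

K_p = 33.5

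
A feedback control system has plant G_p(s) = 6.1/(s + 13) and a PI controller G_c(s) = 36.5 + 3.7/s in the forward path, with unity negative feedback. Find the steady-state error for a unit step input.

0

The open loop G_c(s)G_p(s) has a pole at the origin (type 1), so the static position error constant is infinite and e_ss = 1/(1+∞) = 0.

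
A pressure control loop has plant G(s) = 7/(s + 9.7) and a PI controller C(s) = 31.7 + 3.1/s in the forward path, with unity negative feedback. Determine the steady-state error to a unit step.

0

The open loop C(s)G(s) has a pole at the origin (type 1), so the static position error constant is infinite and e_ss = 1/(1+∞) = 0.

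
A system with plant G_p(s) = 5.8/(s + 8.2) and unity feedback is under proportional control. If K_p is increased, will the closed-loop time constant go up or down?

decrease

The closed-loop bandwidth 8.2+K_p·5.8 grows with K_p, so τ shrinks.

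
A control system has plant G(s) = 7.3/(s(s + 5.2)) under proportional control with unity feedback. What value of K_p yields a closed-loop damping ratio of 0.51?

Closed-loop characteristic equation: s² + 5.2s + K_p·7.3 = 0.
So ω_n = √(7.3K_p) and 2ζω_n = 5.2, giving ζ = 5.2/(2√(7.3K_p)).
Setting ζ = 0.51: √(7.3K_p) = 5.2/(2·0.51) = 5.098, so K_p = 25.99/7.3 = 3.56.

K_p = 3.56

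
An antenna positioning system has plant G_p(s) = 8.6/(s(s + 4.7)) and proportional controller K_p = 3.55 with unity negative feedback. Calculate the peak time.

T_p = 0.628 s

The closed-loop denominator s² + 4.7s + 30.53 gives ω_n = √30.53 = 5.525 and ζ = 4.7/(2ω_n) = 0.4253.
Damped frequency ω_d = ω_n√(1−ζ²) = 5.001 rad/s, so peak time T_p = π/ω_d = 0.628 s.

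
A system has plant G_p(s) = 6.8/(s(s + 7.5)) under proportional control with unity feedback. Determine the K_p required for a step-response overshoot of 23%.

From %OS = 100·exp(−πζ/√(1−ζ²)) = 23%, ζ = −ln(0.23)/√(π²+ln²(0.23)) = 0.4237.
Characteristic equation s² + 7.5s + 6.8K_p = 0 gives ζ = 7.5/(2√(6.8K_p)).
Setting ζ = 0.4237: √(6.8K_p) = 7.5/(2·0.4237) = 8.85, so K_p = 78.32/6.8 = 11.5.

K_p = 11.5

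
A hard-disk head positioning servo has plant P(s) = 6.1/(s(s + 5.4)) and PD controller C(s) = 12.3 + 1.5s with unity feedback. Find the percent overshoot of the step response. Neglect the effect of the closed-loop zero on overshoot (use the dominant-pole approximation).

0.774%

Forward path: (12.3 + 1.5s)·6.1/(s(s+5.4)). The closed-loop characteristic equation is s² + (5.4 + 6.1·1.5)s + 6.1·12.3 = 0.
That is s² + 14.55s + 75.03 = 0, so ω_n = 8.662 rad/s and ζ = 14.55/(2·8.662) = 0.8399.
%OS = 100·exp(−πζ/√(1−ζ²)) = 0.774%.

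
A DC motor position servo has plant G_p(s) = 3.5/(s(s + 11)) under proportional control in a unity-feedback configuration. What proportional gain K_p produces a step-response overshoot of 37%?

K_p = 94.9

From %OS = 100·exp(−πζ/√(1−ζ²)) = 37%, ζ = −ln(0.37)/√(π²+ln²(0.37)) = 0.3017.
Characteristic equation s² + 11s + 3.5K_p = 0 gives ζ = 11/(2√(3.5K_p)).
Setting ζ = 0.3017: √(3.5K_p) = 11/(2·0.3017) = 18.23, so K_p = 332.3/3.5 = 94.9.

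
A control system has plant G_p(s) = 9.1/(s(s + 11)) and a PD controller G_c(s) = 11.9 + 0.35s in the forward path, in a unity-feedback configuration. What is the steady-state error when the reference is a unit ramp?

0.102

The loop has one pole at the origin (type 1). Velocity error constant K_v = lim_{s→0} s·G_c(s)G_p(s) = 11.9·9.1/11 = 9.845.
Steady-state error to a unit ramp: e_ss = 1/K_v = 0.102.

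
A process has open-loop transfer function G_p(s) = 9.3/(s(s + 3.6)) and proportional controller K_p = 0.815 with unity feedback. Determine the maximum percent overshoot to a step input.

Closed-loop characteristic equation: s² + 3.6s + 7.58 = 0, so ω_n = 2.753 rad/s and ζ = 3.6/(2·2.753) = 0.6538.
%OS = 100·exp(−πζ/√(1−ζ²)) = 100·exp(−π·0.6538/√0.5725) = 6.62%.

6.62%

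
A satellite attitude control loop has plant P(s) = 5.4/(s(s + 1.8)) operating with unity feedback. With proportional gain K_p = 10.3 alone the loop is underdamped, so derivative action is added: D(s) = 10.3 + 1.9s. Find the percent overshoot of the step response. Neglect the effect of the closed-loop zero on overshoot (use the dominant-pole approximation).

1.33%

Forward path: (10.3 + 1.9s)·5.4/(s(s+1.8)). The closed-loop characteristic equation is s² + (1.8 + 5.4·1.9)s + 5.4·10.3 = 0.
That is s² + 12.06s + 55.62 = 0, so ω_n = 7.458 rad/s and ζ = 12.06/(2·7.458) = 0.8085.
%OS = 100·exp(−πζ/√(1−ζ²)) = 1.33%.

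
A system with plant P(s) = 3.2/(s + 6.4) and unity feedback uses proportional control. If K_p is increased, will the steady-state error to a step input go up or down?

The position error constant K_pos = K_p·P(0) grows with K_p, and e_ss = 1/(1+K_pos) falls.

decrease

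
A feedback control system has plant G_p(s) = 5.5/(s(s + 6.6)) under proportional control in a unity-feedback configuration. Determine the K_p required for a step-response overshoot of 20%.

K_p = 9.52

From %OS = 100·exp(−πζ/√(1−ζ²)) = 20%, ζ = −ln(0.2)/√(π²+ln²(0.2)) = 0.4559.
Characteristic equation s² + 6.6s + 5.5K_p = 0 gives ζ = 6.6/(2√(5.5K_p)).
Setting ζ = 0.4559: √(5.5K_p) = 6.6/(2·0.4559) = 7.238, so K_p = 52.38/5.5 = 9.52.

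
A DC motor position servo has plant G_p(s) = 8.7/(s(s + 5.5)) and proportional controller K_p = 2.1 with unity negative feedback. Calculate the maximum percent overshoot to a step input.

Closed-loop characteristic equation: s² + 5.5s + 18.27 = 0, so ω_n = 4.274 rad/s and ζ = 5.5/(2·4.274) = 0.6434.
%OS = 100·exp(−πζ/√(1−ζ²)) = 100·exp(−π·0.6434/√0.5861) = 7.13%.

7.13%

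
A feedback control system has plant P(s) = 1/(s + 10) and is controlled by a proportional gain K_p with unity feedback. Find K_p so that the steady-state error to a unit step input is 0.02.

Steady-state error for a unit step on this type-0 loop is 1/(1 + K_p·P(0)).
P(0) = 0.1. Require 1/(1 + K_p·0.1) = 0.02, so 1 + 0.1·K_p = 50.
K_p = (50 − 1)/0.1 = 490.

K_p = 490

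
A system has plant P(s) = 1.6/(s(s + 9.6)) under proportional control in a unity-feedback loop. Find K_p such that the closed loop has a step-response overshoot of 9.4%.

From %OS = 100·exp(−πζ/√(1−ζ²)) = 9.4%, ζ = −ln(0.094)/√(π²+ln²(0.094)) = 0.6013.
Characteristic equation s² + 9.6s + 1.6K_p = 0 gives ζ = 9.6/(2√(1.6K_p)).
Setting ζ = 0.6013: √(1.6K_p) = 9.6/(2·0.6013) = 7.982, so K_p = 63.71/1.6 = 39.8.

K_p = 39.8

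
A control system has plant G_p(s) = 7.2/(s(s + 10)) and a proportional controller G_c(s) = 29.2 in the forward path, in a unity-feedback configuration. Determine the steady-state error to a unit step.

0

The open loop G_c(s)G_p(s) has a pole at the origin (type 1), so the static position error constant is infinite and e_ss = 1/(1+∞) = 0.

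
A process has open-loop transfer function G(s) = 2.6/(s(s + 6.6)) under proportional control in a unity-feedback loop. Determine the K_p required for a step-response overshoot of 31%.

From %OS = 100·exp(−πζ/√(1−ζ²)) = 31%, ζ = −ln(0.31)/√(π²+ln²(0.31)) = 0.3493.
Characteristic equation s² + 6.6s + 2.6K_p = 0 gives ζ = 6.6/(2√(2.6K_p)).
Setting ζ = 0.3493: √(2.6K_p) = 6.6/(2·0.3493) = 9.447, so K_p = 89.25/2.6 = 34.3.

K_p = 34.3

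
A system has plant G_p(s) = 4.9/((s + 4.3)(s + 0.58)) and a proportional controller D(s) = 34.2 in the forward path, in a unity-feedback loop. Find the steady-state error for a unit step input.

The loop is type 0. Static position error constant K_pos = D(0)·G_p(0) = 34.2·1.965 = 67.19.
Steady-state error to a unit step: e_ss = 1/(1+K_pos) = 1/68.19 = 0.0147.

0.0147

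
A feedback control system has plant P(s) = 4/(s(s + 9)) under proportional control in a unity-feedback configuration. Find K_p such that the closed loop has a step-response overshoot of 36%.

K_p = 52.9

From %OS = 100·exp(−πζ/√(1−ζ²)) = 36%, ζ = −ln(0.36)/√(π²+ln²(0.36)) = 0.3093.
Characteristic equation s² + 9s + 4K_p = 0 gives ζ = 9/(2√(4K_p)).
Setting ζ = 0.3093: √(4K_p) = 9/(2·0.3093) = 14.55, so K_p = 211.7/4 = 52.9.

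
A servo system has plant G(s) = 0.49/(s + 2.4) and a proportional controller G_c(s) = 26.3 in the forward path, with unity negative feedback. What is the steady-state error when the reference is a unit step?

0.157

The loop is type 0. Static position error constant K_pos = G_c(0)·G(0) = 26.3·0.2042 = 5.37.
Steady-state error to a unit step: e_ss = 1/(1+K_pos) = 1/6.37 = 0.157.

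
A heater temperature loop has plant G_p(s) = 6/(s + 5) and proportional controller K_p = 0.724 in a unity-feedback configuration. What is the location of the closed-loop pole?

s = -9.344

Closed-loop transfer function: T(s) = K_p·G_p(s)/(1 + K_p·G_p(s)) = 4.344/(s + 5 + 4.344) = 4.344/(s + 9.344).
The closed-loop pole is at s = −9.344.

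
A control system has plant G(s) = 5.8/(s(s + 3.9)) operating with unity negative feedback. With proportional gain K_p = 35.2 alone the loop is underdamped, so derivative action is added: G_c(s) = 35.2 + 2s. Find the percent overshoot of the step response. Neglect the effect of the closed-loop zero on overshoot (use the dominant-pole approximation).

13.2%

Forward path: (35.2 + 2s)·5.8/(s(s+3.9)). The closed-loop characteristic equation is s² + (3.9 + 5.8·2)s + 5.8·35.2 = 0.
That is s² + 15.5s + 204.2 = 0, so ω_n = 14.29 rad/s and ζ = 15.5/(2·14.29) = 0.5424.
%OS = 100·exp(−πζ/√(1−ζ²)) = 13.2%.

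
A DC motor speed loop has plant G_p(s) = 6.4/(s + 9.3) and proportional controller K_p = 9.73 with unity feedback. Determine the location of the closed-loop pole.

Closed-loop transfer function: T(s) = K_p·G_p(s)/(1 + K_p·G_p(s)) = 62.27/(s + 9.3 + 62.27) = 62.27/(s + 71.57).
The closed-loop pole is at s = −71.57.

s = -71.57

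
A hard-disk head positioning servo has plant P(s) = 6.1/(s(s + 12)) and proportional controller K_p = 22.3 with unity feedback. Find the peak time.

From 1 + K_pP(s) = 0: s² + 12s + 136 = 0 ⇒ ω_n = 11.66, ζ = 0.5144.
Damped frequency ω_d = ω_n√(1−ζ²) = 10 rad/s, so peak time T_p = π/ω_d = 0.314 s.

T_p = 0.314 s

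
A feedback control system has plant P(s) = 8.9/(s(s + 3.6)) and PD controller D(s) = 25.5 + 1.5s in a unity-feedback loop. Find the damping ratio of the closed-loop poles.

Forward path: (25.5 + 1.5s)·8.9/(s(s+3.6)). The closed-loop characteristic equation is s² + (3.6 + 8.9·1.5)s + 8.9·25.5 = 0.
That is s² + 16.95s + 227 = 0, so ω_n = 15.06 rad/s and ζ = 16.95/(2·15.06) = 0.5626.

ζ = 0.563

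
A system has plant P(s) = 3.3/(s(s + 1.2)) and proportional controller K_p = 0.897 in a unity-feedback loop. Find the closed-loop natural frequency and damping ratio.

ω_n = 1.72 rad/s, ζ = 0.349

The closed-loop denominator is s(s+1.2) + 0.897·3.3 = s² + 1.2s + 2.96.
So ω_n² = 2.96 ⇒ ω_n = 1.72 rad/s, and ζ = 1.2/(2ω_n) = 0.349.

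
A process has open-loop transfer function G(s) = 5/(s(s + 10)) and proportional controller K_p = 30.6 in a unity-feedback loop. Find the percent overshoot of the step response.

24.9%

The closed-loop denominator s² + 10s + 153 gives ω_n = √153 = 12.37 and ζ = 10/(2ω_n) = 0.4042.
%OS = 100·exp(−πζ/√(1−ζ²)) = 100·exp(−π·0.4042/√0.8366) = 24.9%.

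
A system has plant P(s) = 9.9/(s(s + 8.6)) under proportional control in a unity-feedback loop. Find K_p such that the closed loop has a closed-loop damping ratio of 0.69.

K_p = 3.92

Closed-loop characteristic equation: s² + 8.6s + K_p·9.9 = 0.
So ω_n = √(9.9K_p) and 2ζω_n = 8.6, giving ζ = 8.6/(2√(9.9K_p)).
Setting ζ = 0.69: √(9.9K_p) = 8.6/(2·0.69) = 6.232, so K_p = 38.84/9.9 = 3.92.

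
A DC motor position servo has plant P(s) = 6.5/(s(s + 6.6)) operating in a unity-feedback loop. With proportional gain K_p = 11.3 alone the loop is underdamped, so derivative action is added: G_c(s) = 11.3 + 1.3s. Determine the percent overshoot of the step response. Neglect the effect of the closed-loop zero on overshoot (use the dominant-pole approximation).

0.314%

Forward path: (11.3 + 1.3s)·6.5/(s(s+6.6)). The closed-loop characteristic equation is s² + (6.6 + 6.5·1.3)s + 6.5·11.3 = 0.
That is s² + 15.05s + 73.45 = 0, so ω_n = 8.57 rad/s and ζ = 15.05/(2·8.57) = 0.878.
%OS = 100·exp(−πζ/√(1−ζ²)) = 0.314%.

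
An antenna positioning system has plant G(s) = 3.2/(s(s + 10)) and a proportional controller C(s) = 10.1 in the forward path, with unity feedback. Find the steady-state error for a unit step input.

0

The open loop C(s)G(s) has a pole at the origin (type 1), so the static position error constant is infinite and e_ss = 1/(1+∞) = 0.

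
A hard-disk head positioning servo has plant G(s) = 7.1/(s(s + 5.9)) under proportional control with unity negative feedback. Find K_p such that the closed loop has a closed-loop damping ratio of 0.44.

K_p = 6.33

Closed-loop characteristic equation: s² + 5.9s + K_p·7.1 = 0.
So ω_n = √(7.1K_p) and 2ζω_n = 5.9, giving ζ = 5.9/(2√(7.1K_p)).
Setting ζ = 0.44: √(7.1K_p) = 5.9/(2·0.44) = 6.705, so K_p = 44.95/7.1 = 6.33.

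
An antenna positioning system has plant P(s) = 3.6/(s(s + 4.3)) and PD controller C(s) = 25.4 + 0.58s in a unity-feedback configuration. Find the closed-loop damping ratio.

ζ = 0.334

Forward path: (25.4 + 0.58s)·3.6/(s(s+4.3)). The closed-loop characteristic equation is s² + (4.3 + 3.6·0.58)s + 3.6·25.4 = 0.
That is s² + 6.388s + 91.44 = 0, so ω_n = 9.562 rad/s and ζ = 6.388/(2·9.562) = 0.334.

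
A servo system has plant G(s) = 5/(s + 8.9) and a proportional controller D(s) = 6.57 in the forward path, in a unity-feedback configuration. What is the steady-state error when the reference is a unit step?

0.213

The loop is type 0. Static position error constant K_pos = D(0)·G(0) = 6.57·0.5618 = 3.691.
Steady-state error to a unit step: e_ss = 1/(1+K_pos) = 1/4.691 = 0.213.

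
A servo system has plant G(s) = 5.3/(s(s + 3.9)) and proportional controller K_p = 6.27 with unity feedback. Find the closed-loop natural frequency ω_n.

1 + K_p·G(s) = 0 gives s² + 3.9s + 33.23 = 0.
Matching s² + 2ζω_n s + ω_n²: ω_n = √33.23 = 5.765 rad/s and 2ζω_n = 3.9, so ζ = 3.9/(2·5.765) = 0.338.

ω_n = 5.76 rad/s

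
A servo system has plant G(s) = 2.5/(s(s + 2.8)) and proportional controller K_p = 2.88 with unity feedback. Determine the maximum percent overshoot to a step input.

14.6%

Closed-loop characteristic equation: s² + 2.8s + 7.2 = 0, so ω_n = 2.683 rad/s and ζ = 2.8/(2·2.683) = 0.5217.
%OS = 100·exp(−πζ/√(1−ζ²)) = 100·exp(−π·0.5217/√0.7278) = 14.6%.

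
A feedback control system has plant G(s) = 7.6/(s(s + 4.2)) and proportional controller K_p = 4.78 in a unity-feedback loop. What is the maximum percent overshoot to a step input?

Closed-loop characteristic equation: s² + 4.2s + 36.33 = 0, so ω_n = 6.027 rad/s and ζ = 4.2/(2·6.027) = 0.3484.
%OS = 100·exp(−πζ/√(1−ζ²)) = 100·exp(−π·0.3484/√0.8786) = 31.1%.

31.1%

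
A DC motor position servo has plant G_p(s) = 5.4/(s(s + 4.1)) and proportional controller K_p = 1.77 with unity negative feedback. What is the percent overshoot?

6.19%

The closed-loop denominator s² + 4.1s + 9.558 gives ω_n = √9.558 = 3.092 and ζ = 4.1/(2ω_n) = 0.6631.
%OS = 100·exp(−πζ/√(1−ζ²)) = 100·exp(−π·0.6631/√0.5603) = 6.19%.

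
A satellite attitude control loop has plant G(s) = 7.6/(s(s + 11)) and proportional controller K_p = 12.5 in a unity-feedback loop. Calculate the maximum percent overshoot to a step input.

11.7%

From 1 + K_pG(s) = 0: s² + 11s + 95 = 0 ⇒ ω_n = 9.747, ζ = 0.5643.
%OS = 100·exp(−πζ/√(1−ζ²)) = 100·exp(−π·0.5643/√0.6816) = 11.7%.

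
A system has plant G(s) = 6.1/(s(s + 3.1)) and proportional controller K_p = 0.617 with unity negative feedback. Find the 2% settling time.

The closed-loop denominator s² + 3.1s + 3.764 gives ω_n = √3.764 = 1.94 and ζ = 3.1/(2ω_n) = 0.799.
2% settling time T_s ≈ 4/(ζω_n) = 4/1.55 = 2.58 s.

T_s ≈ 2.58 s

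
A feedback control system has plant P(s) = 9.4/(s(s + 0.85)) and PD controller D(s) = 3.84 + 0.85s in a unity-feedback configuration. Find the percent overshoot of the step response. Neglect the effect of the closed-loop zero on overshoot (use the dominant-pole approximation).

3.3%

Forward path: (3.84 + 0.85s)·9.4/(s(s+0.85)). The closed-loop characteristic equation is s² + (0.85 + 9.4·0.85)s + 9.4·3.84 = 0.
That is s² + 8.84s + 36.1 = 0, so ω_n = 6.008 rad/s and ζ = 8.84/(2·6.008) = 0.7357.
%OS = 100·exp(−πζ/√(1−ζ²)) = 3.3%.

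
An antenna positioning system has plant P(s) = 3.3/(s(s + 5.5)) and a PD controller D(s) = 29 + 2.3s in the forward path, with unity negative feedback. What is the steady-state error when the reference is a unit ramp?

The loop has one pole at the origin (type 1). Velocity error constant K_v = lim_{s→0} s·D(s)P(s) = 29·3.3/5.5 = 17.4.
Steady-state error to a unit ramp: e_ss = 1/K_v = 0.0575.

0.0575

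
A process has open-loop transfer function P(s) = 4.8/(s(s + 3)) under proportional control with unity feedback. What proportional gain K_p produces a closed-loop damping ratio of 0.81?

K_p = 0.714

Closed-loop characteristic equation: s² + 3s + K_p·4.8 = 0.
So ω_n = √(4.8K_p) and 2ζω_n = 3, giving ζ = 3/(2√(4.8K_p)).
Setting ζ = 0.81: √(4.8K_p) = 3/(2·0.81) = 1.852, so K_p = 3.429/4.8 = 0.714.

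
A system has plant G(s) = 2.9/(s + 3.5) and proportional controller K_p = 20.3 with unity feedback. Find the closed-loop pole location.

s = -62.37

Closed-loop transfer function: T(s) = K_p·G(s)/(1 + K_p·G(s)) = 58.87/(s + 3.5 + 58.87) = 58.87/(s + 62.37).
The closed-loop pole is at s = −62.37.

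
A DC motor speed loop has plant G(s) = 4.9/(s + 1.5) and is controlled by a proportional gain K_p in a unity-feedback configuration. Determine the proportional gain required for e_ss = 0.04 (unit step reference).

K_p = 7.35

The loop is type 0, so e_ss(step) = 1/(1 + K_pos) with K_pos = K_p·G(0).
G(0) = 3.267. Require 1/(1 + K_p·3.267) = 0.04, so 1 + 3.267·K_p = 25.
K_p = (25 − 1)/3.267 = 7.35.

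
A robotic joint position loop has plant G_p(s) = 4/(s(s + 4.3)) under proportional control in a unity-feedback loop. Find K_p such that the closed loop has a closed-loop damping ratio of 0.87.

Closed-loop characteristic equation: s² + 4.3s + K_p·4 = 0.
So ω_n = √(4K_p) and 2ζω_n = 4.3, giving ζ = 4.3/(2√(4K_p)).
Setting ζ = 0.87: √(4K_p) = 4.3/(2·0.87) = 2.471, so K_p = 6.107/4 = 1.53.

K_p = 1.53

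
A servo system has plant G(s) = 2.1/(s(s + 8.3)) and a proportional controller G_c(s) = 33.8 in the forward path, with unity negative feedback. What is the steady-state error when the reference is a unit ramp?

0.117

The loop has one pole at the origin (type 1). Velocity error constant K_v = lim_{s→0} s·G_c(s)G(s) = 33.8·2.1/8.3 = 8.552.
Steady-state error to a unit ramp: e_ss = 1/K_v = 0.117.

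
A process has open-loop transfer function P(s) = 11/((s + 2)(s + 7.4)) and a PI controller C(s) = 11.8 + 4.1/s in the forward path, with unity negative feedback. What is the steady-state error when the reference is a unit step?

0

The open loop C(s)P(s) has a pole at the origin (type 1), so the static position error constant is infinite and e_ss = 1/(1+∞) = 0.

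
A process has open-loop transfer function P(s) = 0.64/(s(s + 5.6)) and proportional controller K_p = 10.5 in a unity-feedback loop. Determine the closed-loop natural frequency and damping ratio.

1 + K_p·P(s) = 0 gives s² + 5.6s + 6.72 = 0.
So ω_n² = 6.72 ⇒ ω_n = 2.592 rad/s, and ζ = 5.6/(2ω_n) = 1.08.

ω_n = 2.59 rad/s, ζ = 1.08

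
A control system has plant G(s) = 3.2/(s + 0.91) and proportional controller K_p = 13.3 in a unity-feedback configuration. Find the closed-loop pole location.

Closed-loop transfer function: T(s) = K_p·G(s)/(1 + K_p·G(s)) = 42.56/(s + 0.91 + 42.56) = 42.56/(s + 43.47).
The closed-loop pole is at s = −43.47.

s = -43.47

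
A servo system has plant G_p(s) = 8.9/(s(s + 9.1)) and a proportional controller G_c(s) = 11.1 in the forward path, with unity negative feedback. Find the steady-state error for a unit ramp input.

The loop has one pole at the origin (type 1). Velocity error constant K_v = lim_{s→0} s·G_c(s)G_p(s) = 11.1·8.9/9.1 = 10.86.
Steady-state error to a unit ramp: e_ss = 1/K_v = 0.0921.

0.0921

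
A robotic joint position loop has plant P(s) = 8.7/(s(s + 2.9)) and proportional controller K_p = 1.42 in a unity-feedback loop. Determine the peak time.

Closed-loop characteristic equation: s² + 2.9s + 12.35 = 0, so ω_n = 3.515 rad/s and ζ = 2.9/(2·3.515) = 0.4125.
Damped frequency ω_d = ω_n√(1−ζ²) = 3.202 rad/s, so peak time T_p = π/ω_d = 0.981 s.

T_p = 0.981 s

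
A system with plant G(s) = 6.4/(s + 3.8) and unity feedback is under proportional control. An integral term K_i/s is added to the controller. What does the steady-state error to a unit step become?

Adding integral action puts a pole at s = 0 in the forward path, raising the system type to 1; a type-1 loop has zero steady-state error to a step.

0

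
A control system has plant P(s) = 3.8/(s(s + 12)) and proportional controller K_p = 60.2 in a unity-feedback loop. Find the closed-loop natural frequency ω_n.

The closed-loop denominator is s(s+12) + 60.2·3.8 = s² + 12s + 228.8.
So ω_n² = 228.8 ⇒ ω_n = 15.12 rad/s, and ζ = 12/(2ω_n) = 0.397.

ω_n = 15.1 rad/s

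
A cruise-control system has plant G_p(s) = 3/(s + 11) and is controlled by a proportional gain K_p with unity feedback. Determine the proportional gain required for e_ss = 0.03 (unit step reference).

K_p = 119

The loop is type 0, so e_ss(step) = 1/(1 + K_pos) with K_pos = K_p·G_p(0).
G_p(0) = 0.2727. Require 1/(1 + K_p·0.2727) = 0.03, so 1 + 0.2727·K_p = 33.33.
K_p = (33.33 − 1)/0.2727 = 119.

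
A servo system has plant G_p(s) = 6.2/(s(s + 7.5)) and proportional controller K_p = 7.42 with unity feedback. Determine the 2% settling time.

T_s ≈ 1.07 s

Closed-loop characteristic equation: s² + 7.5s + 46 = 0, so ω_n = 6.783 rad/s and ζ = 7.5/(2·6.783) = 0.5529.
2% settling time T_s ≈ 4/(ζω_n) = 4/3.75 = 1.07 s.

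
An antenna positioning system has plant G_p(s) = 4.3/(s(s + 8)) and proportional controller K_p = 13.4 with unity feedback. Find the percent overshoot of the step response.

14.3%

The closed-loop denominator s² + 8s + 57.62 gives ω_n = √57.62 = 7.591 and ζ = 8/(2ω_n) = 0.527.
%OS = 100·exp(−πζ/√(1−ζ²)) = 100·exp(−π·0.527/√0.7223) = 14.3%.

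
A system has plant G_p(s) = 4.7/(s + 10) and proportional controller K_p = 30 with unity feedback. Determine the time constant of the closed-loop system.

Closed-loop transfer function: T(s) = K_p·G_p(s)/(1 + K_p·G_p(s)) = 141/(s + 10 + 141) = 141/(s + 151).
Time constant τ = 1/151 = 0.00662 s.

τ = 0.00662 s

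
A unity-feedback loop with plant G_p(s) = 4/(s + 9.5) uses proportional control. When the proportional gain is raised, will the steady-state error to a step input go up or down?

decrease

e_ss = 1/(1 + K_p·G_p(0)); a larger K_p raises the denominator, so e_ss decreases.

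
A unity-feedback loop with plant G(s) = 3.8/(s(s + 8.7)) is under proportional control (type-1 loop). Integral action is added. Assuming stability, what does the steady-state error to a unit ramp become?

The integrator raises the loop to type 2, so K_v → ∞ and e_ss to a ramp is zero.

0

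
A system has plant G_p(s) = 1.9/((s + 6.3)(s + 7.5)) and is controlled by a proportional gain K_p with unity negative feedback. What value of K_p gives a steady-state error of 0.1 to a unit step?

Steady-state error for a unit step on this type-0 loop is 1/(1 + K_p·G_p(0)).
G_p(0) = 0.04021. Require 1/(1 + K_p·0.04021) = 0.1, so 1 + 0.04021·K_p = 10.
K_p = (10 − 1)/0.04021 = 224.

K_p = 224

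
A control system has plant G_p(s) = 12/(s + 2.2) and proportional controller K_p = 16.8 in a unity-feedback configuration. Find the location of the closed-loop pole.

Closed-loop transfer function: T(s) = K_p·G_p(s)/(1 + K_p·G_p(s)) = 201.6/(s + 2.2 + 201.6) = 201.6/(s + 203.8).
The closed-loop pole is at s = −203.8.

s = -203.8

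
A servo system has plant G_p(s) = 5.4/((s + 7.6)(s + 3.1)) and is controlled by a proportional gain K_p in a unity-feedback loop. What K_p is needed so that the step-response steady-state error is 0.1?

K_p = 39.3

The loop is type 0, so e_ss(step) = 1/(1 + K_pos) with K_pos = K_p·G_p(0).
G_p(0) = 0.2292. Require 1/(1 + K_p·0.2292) = 0.1, so 1 + 0.2292·K_p = 10.
K_p = (10 − 1)/0.2292 = 39.3.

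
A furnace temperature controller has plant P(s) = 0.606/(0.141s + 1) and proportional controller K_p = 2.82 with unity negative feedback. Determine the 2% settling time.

T_s ≈ 0.208 s

Closed loop: T(s) = K_p·P/(1+K_p·P) = 1.709/(0.141s + 1 + 1.709), with pole at s = −(1 + 1.709)/0.141 = −19.21.
τ = 1/19.21 = 0.05205 s, so 2% settling time ≈ 4τ = 0.208 s.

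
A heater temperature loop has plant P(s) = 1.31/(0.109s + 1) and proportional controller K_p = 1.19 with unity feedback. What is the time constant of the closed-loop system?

Closed loop: T(s) = K_p·P/(1+K_p·P) = 1.559/(0.109s + 1 + 1.559), with pole at s = −(1 + 1.559)/0.109 = −23.48.
Closed-loop time constant τ = 1/23.48 = 0.0426 s.

τ = 0.0426 s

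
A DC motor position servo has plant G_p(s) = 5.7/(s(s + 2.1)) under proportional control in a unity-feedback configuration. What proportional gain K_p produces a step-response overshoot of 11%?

From %OS = 100·exp(−πζ/√(1−ζ²)) = 11%, ζ = −ln(0.11)/√(π²+ln²(0.11)) = 0.5749.
Characteristic equation s² + 2.1s + 5.7K_p = 0 gives ζ = 2.1/(2√(5.7K_p)).
Setting ζ = 0.5749: √(5.7K_p) = 2.1/(2·0.5749) = 1.826, so K_p = 3.336/5.7 = 0.585.

K_p = 0.585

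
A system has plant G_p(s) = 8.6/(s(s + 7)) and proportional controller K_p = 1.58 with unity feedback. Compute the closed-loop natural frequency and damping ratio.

The closed-loop denominator is s(s+7) + 1.58·8.6 = s² + 7s + 13.59.
So ω_n² = 13.59 ⇒ ω_n = 3.686 rad/s, and ζ = 7/(2ω_n) = 0.949.

ω_n = 3.69 rad/s, ζ = 0.949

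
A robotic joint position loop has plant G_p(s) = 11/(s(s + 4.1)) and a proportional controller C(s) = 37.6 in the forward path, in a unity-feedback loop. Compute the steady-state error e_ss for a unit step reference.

The open loop C(s)G_p(s) has a pole at the origin (type 1), so the static position error constant is infinite and e_ss = 1/(1+∞) = 0.

0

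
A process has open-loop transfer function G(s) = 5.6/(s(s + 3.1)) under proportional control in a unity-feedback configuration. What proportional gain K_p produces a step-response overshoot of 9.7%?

K_p = 1.21

From %OS = 100·exp(−πζ/√(1−ζ²)) = 9.7%, ζ = −ln(0.097)/√(π²+ln²(0.097)) = 0.5962.
Characteristic equation s² + 3.1s + 5.6K_p = 0 gives ζ = 3.1/(2√(5.6K_p)).
Setting ζ = 0.5962: √(5.6K_p) = 3.1/(2·0.5962) = 2.6, so K_p = 6.759/5.6 = 1.21.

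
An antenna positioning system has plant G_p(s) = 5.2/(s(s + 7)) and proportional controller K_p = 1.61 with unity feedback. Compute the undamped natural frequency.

ω_n = 2.89 rad/s

The closed-loop denominator is s(s+7) + 1.61·5.2 = s² + 7s + 8.372.
Matching s² + 2ζω_n s + ω_n²: ω_n = √8.372 = 2.893 rad/s and 2ζω_n = 7, so ζ = 7/(2·2.893) = 1.21.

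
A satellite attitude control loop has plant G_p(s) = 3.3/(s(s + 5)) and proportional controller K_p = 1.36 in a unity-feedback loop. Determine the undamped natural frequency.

ω_n = 2.12 rad/s

With unity feedback the closed-loop characteristic equation is s² + 5s + 1.36·3.3 = s² + 5s + 4.488 = 0.
Matching s² + 2ζω_n s + ω_n²: ω_n = √4.488 = 2.118 rad/s and 2ζω_n = 5, so ζ = 5/(2·2.118) = 1.18.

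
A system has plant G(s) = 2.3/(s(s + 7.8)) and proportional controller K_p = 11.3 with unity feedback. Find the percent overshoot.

From 1 + K_pG(s) = 0: s² + 7.8s + 25.99 = 0 ⇒ ω_n = 5.098, ζ = 0.765.
%OS = 100·exp(−πζ/√(1−ζ²)) = 100·exp(−π·0.765/√0.4148) = 2.4%.

2.4%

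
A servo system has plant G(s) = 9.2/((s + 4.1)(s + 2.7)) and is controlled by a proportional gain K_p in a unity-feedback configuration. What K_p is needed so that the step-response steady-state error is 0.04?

K_p = 28.9

For a type-0 loop with proportional control, e_ss = 1/(1 + K_p·G(0)).
G(0) = 0.8311. Require 1/(1 + K_p·0.8311) = 0.04, so 1 + 0.8311·K_p = 25.
K_p = (25 − 1)/0.8311 = 28.9.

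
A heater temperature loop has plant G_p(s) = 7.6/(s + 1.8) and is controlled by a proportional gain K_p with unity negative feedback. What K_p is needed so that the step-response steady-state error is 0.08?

Steady-state error for a unit step on this type-0 loop is 1/(1 + K_p·G_p(0)).
G_p(0) = 4.222. Require 1/(1 + K_p·4.222) = 0.08, so 1 + 4.222·K_p = 12.5.
K_p = (12.5 − 1)/4.222 = 2.72.

K_p = 2.72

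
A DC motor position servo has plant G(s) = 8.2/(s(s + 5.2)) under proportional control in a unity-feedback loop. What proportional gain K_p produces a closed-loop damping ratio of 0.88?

K_p = 1.06

Closed-loop characteristic equation: s² + 5.2s + K_p·8.2 = 0.
So ω_n = √(8.2K_p) and 2ζω_n = 5.2, giving ζ = 5.2/(2√(8.2K_p)).
Setting ζ = 0.88: √(8.2K_p) = 5.2/(2·0.88) = 2.955, so K_p = 8.729/8.2 = 1.06.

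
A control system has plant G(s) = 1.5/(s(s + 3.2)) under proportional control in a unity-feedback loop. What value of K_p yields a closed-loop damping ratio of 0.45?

K_p = 8.43

Closed-loop characteristic equation: s² + 3.2s + K_p·1.5 = 0.
So ω_n = √(1.5K_p) and 2ζω_n = 3.2, giving ζ = 3.2/(2√(1.5K_p)).
Setting ζ = 0.45: √(1.5K_p) = 3.2/(2·0.45) = 3.556, so K_p = 12.64/1.5 = 8.43.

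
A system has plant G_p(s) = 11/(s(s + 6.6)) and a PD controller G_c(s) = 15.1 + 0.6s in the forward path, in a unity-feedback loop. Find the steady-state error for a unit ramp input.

The loop has one pole at the origin (type 1). Velocity error constant K_v = lim_{s→0} s·G_c(s)G_p(s) = 15.1·11/6.6 = 25.17.
Steady-state error to a unit ramp: e_ss = 1/K_v = 0.0397.

0.0397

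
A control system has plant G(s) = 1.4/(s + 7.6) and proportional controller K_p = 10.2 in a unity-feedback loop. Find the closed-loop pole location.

s = -21.88

Closed-loop transfer function: T(s) = K_p·G(s)/(1 + K_p·G(s)) = 14.28/(s + 7.6 + 14.28) = 14.28/(s + 21.88).
The closed-loop pole is at s = −21.88.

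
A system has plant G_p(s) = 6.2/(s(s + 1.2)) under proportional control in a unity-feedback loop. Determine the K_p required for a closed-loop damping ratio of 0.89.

Closed-loop characteristic equation: s² + 1.2s + K_p·6.2 = 0.
So ω_n = √(6.2K_p) and 2ζω_n = 1.2, giving ζ = 1.2/(2√(6.2K_p)).
Setting ζ = 0.89: √(6.2K_p) = 1.2/(2·0.89) = 0.6742, so K_p = 0.4545/6.2 = 0.0733.

K_p = 0.0733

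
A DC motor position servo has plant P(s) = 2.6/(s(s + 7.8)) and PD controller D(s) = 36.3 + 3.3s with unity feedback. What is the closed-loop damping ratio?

ζ = 0.843

Forward path: (36.3 + 3.3s)·2.6/(s(s+7.8)). The closed-loop characteristic equation is s² + (7.8 + 2.6·3.3)s + 2.6·36.3 = 0.
That is s² + 16.38s + 94.38 = 0, so ω_n = 9.715 rad/s and ζ = 16.38/(2·9.715) = 0.843.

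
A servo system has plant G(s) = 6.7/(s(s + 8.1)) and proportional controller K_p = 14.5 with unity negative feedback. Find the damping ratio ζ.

With unity feedback the closed-loop characteristic equation is s² + 8.1s + 14.5·6.7 = s² + 8.1s + 97.15 = 0.
So ω_n² = 97.15 ⇒ ω_n = 9.856 rad/s, and ζ = 8.1/(2ω_n) = 0.411.

ζ = 0.411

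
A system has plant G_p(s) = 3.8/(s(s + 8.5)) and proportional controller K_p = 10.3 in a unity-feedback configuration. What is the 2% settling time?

The closed-loop denominator s² + 8.5s + 39.14 gives ω_n = √39.14 = 6.256 and ζ = 8.5/(2ω_n) = 0.6793.
2% settling time T_s ≈ 4/(ζω_n) = 4/4.25 = 0.941 s.

T_s ≈ 0.941 s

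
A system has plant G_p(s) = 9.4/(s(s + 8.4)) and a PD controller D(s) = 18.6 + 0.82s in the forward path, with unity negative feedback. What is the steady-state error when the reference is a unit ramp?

The loop has one pole at the origin (type 1). Velocity error constant K_v = lim_{s→0} s·D(s)G_p(s) = 18.6·9.4/8.4 = 20.81.
Steady-state error to a unit ramp: e_ss = 1/K_v = 0.048.

0.048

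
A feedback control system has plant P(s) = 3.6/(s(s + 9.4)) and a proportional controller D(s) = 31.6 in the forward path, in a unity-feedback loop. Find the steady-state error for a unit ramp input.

0.0826

The loop has one pole at the origin (type 1). Velocity error constant K_v = lim_{s→0} s·D(s)P(s) = 31.6·3.6/9.4 = 12.1.
Steady-state error to a unit ramp: e_ss = 1/K_v = 0.0826.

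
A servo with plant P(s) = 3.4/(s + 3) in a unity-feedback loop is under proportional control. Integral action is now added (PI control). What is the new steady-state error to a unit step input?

0

The integrator makes K_pos = lim_{s→0} C(s)G(s) infinite, so e_ss = 1/(1+K_pos) = 0.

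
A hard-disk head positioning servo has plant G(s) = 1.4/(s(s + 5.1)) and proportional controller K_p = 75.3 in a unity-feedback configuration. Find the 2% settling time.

T_s ≈ 1.57 s

From 1 + K_pG(s) = 0: s² + 5.1s + 105.4 = 0 ⇒ ω_n = 10.27, ζ = 0.2484.
2% settling time T_s ≈ 4/(ζω_n) = 4/2.55 = 1.57 s.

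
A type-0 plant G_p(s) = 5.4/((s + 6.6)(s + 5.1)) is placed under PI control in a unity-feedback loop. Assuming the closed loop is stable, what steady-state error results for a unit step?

The PI controller's integrator makes the forward path type 1, so e_ss to a step is zero.

0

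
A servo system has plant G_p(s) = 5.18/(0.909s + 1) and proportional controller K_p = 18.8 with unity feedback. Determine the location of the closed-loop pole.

s = -108.2

Closed loop: T(s) = K_p·G_p/(1+K_p·G_p) = 97.38/(0.909s + 1 + 97.38), with pole at s = −(1 + 97.38)/0.909 = −108.2.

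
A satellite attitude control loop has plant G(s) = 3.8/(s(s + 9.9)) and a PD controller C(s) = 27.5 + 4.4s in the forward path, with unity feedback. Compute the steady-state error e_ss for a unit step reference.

The open loop C(s)G(s) has a pole at the origin (type 1), so the static position error constant is infinite and e_ss = 1/(1+∞) = 0.

0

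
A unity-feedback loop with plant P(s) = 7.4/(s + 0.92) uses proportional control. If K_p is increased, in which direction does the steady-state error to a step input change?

The position error constant K_pos = K_p·P(0) grows with K_p, and e_ss = 1/(1+K_pos) falls.

decrease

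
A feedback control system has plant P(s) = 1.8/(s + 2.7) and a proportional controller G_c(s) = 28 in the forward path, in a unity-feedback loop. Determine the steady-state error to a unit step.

The loop is type 0. Static position error constant K_pos = G_c(0)·P(0) = 28·0.6667 = 18.67.
Steady-state error to a unit step: e_ss = 1/(1+K_pos) = 1/19.67 = 0.0508.

0.0508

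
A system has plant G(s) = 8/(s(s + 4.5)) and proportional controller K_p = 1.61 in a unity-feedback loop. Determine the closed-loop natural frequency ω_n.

ω_n = 3.59 rad/s

The closed-loop denominator is s(s+4.5) + 1.61·8 = s² + 4.5s + 12.88.
So ω_n² = 12.88 ⇒ ω_n = 3.589 rad/s, and ζ = 4.5/(2ω_n) = 0.627.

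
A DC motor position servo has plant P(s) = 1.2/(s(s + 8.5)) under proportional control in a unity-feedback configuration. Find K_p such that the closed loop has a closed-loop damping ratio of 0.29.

Closed-loop characteristic equation: s² + 8.5s + K_p·1.2 = 0.
So ω_n = √(1.2K_p) and 2ζω_n = 8.5, giving ζ = 8.5/(2√(1.2K_p)).
Setting ζ = 0.29: √(1.2K_p) = 8.5/(2·0.29) = 14.66, so K_p = 214.8/1.2 = 179.

K_p = 179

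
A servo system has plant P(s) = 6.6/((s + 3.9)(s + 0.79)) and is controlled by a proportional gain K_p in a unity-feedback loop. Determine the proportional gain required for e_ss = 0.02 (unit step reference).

The loop is type 0, so e_ss(step) = 1/(1 + K_pos) with K_pos = K_p·P(0).
P(0) = 2.142. Require 1/(1 + K_p·2.142) = 0.02, so 1 + 2.142·K_p = 50.
K_p = (50 − 1)/2.142 = 22.9.

K_p = 22.9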